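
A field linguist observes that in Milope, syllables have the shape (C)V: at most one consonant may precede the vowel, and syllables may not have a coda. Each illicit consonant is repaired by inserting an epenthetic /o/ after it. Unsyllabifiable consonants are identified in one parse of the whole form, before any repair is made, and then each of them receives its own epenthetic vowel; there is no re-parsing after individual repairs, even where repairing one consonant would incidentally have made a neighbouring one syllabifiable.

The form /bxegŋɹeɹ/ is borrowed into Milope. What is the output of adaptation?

boxegoŋoɹeɹo

The consonants /b/, /g/, /ŋ/, /ɹ/ cannot be parsed into a legal (C)V syllable (no codas are permitted; onsets are limited to one consonant).
Each unlicensed consonant becomes the onset of a new syllable: /b/ → /bo/, /g/ → /go/, /ŋ/ → /ŋo/, /ɹ/ → /ɹo/.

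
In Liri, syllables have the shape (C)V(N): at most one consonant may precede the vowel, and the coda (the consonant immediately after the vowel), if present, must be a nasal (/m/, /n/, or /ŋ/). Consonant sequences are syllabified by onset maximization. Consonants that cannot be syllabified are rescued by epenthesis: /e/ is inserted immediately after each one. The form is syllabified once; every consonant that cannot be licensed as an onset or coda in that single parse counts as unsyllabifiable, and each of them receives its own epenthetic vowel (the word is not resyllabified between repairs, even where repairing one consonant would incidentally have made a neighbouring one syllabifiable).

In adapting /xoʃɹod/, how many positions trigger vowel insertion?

The unsyllabifiable consonants are /ʃ/, /d/; each receives one epenthetic vowel.

2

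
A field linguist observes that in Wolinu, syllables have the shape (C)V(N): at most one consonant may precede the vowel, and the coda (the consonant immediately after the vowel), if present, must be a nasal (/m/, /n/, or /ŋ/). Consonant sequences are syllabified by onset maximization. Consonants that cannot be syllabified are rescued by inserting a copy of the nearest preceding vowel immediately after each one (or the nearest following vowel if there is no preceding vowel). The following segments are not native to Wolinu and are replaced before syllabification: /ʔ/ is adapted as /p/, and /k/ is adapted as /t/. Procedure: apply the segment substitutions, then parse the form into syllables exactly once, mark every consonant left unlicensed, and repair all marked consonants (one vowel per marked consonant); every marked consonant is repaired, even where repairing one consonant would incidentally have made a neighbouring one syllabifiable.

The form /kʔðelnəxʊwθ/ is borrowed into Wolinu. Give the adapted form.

tepeðelenəxʊwʊθʊ

Substitution: /k/ → /t/, /ʔ/ → /p/, giving /tpðelnəxʊwθ/.
Syllabifying with onset maximization leaves /t/, /p/, /l/, /w/, /θ/ stranded (only a nasal (/m/, /n/, or /ŋ/) is licensed in coda position; onsets are limited to one consonant).
Epenthesis after each stranded consonant: /t/ → /te/, /p/ → /pe/, /l/ → /le/, /w/ → /wʊ/, /θ/ → /θʊ/.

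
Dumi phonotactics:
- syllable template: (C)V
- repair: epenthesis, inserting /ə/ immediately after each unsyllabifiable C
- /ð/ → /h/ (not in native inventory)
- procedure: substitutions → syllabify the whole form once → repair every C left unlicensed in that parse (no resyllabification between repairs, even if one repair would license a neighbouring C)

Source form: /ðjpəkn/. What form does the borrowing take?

həjəpəkənə

Substitution: /ð/ → /h/, giving /hjpəkn/.
Syllabifying with onset maximization leaves /h/, /j/, /k/, /n/ stranded (no codas are permitted; onsets are limited to one consonant).
Each unlicensed consonant becomes the onset of a new syllable: /h/ → /hə/, /j/ → /jə/, /k/ → /kə/, /n/ → /nə/.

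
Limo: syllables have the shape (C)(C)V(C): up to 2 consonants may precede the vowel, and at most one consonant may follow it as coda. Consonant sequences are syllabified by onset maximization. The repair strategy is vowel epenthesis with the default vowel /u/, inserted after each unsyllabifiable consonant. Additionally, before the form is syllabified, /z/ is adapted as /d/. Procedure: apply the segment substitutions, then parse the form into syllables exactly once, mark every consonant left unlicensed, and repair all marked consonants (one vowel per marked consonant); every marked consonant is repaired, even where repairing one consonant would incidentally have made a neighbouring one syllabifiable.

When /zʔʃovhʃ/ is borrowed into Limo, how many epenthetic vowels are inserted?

After substitution the input is /dʔʃovhʃ/.
The unsyllabifiable consonants are /d/, /h/, /ʃ/; each receives one epenthetic vowel.

3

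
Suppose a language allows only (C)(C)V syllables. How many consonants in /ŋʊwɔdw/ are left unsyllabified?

Syllabifying with onset maximization leaves /d/, /w/ stranded (no codas are permitted; onsets may contain at most 2 consonants).

2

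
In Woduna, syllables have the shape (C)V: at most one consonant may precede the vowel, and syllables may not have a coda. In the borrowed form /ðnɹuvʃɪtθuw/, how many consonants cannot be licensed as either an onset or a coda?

5

The consonants /ð/, /n/, /v/, /t/, /w/ cannot be parsed into a legal (C)V syllable (no codas are permitted; onsets are limited to one consonant).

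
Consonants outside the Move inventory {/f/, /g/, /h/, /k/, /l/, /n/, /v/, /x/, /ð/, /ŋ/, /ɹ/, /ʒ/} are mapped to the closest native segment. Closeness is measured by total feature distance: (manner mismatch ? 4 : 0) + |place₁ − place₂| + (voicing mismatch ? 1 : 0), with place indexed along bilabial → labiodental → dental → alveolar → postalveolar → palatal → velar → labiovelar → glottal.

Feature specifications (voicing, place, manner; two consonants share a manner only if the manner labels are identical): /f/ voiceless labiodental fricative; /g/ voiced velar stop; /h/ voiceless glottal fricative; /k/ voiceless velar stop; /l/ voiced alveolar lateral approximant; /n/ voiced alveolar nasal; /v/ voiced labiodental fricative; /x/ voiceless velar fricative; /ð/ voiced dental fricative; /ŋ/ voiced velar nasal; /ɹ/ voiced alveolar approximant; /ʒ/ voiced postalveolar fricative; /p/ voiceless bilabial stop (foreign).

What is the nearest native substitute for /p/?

f

/f/ is closest: manner differs (stop→fricative, +4), place distance 1 (bilabial→labiodental), same voicing; total 5. Next closest is /k/ at distance 6.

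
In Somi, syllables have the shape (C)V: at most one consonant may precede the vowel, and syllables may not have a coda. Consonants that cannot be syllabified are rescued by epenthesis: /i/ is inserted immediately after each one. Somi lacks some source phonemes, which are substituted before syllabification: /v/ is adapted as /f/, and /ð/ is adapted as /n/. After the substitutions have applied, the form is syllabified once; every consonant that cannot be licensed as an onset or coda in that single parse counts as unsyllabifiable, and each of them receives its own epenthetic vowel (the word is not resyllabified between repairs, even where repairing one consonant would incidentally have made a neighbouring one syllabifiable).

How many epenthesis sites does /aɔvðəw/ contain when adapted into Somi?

After substitution the input is /aɔfnəw/.
The unsyllabifiable consonants are /f/, /w/; each receives one epenthetic vowel.

2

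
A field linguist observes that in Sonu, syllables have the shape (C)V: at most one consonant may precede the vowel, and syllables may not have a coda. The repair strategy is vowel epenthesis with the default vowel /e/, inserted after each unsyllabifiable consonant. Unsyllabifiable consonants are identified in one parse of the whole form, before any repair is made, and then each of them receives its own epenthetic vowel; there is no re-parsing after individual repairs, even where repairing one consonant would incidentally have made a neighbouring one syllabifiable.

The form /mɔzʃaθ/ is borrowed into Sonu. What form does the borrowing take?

Syllabifying with onset maximization leaves /z/, /θ/ stranded (no codas are permitted; onsets are limited to one consonant).
Inserting the epenthetic vowel yields /z/ → /ze/, /θ/ → /θe/.

mɔzeʃaθe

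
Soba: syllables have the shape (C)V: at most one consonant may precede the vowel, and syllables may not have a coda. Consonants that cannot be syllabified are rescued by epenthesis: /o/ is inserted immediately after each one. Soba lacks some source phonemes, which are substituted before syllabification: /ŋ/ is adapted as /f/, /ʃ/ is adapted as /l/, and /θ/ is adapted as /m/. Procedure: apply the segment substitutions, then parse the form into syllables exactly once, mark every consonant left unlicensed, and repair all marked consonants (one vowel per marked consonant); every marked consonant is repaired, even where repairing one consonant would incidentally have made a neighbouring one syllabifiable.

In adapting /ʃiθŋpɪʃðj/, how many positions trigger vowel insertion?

5

After substitution the input is /limfpɪlðj/.
The unsyllabifiable consonants are /m/, /f/, /l/, /ð/, /j/; each receives one epenthetic vowel.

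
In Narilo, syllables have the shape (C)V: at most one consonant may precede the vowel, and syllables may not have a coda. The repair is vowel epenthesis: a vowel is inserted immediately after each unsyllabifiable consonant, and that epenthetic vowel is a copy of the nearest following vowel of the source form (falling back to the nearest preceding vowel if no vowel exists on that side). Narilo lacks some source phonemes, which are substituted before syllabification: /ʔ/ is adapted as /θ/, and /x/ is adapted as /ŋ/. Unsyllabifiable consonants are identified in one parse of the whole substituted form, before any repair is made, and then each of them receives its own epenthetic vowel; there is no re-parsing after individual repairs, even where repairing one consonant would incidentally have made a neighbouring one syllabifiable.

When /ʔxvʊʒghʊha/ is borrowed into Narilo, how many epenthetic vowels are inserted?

4

After substitution the input is /θŋvʊʒghʊha/.
The unsyllabifiable consonants are /θ/, /ŋ/, /ʒ/, /g/; each receives one epenthetic vowel.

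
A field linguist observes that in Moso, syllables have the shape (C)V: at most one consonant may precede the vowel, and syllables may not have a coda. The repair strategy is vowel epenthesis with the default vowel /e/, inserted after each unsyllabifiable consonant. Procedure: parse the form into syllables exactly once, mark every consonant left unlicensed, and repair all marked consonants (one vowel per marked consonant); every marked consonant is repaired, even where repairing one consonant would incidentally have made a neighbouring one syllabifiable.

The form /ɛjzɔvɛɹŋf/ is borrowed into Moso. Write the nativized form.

ɛjezɔvɛɹeŋefe

Under (C)V, the unsyllabifiable consonants are /j/, /ɹ/, /ŋ/, /f/ (no codas are permitted; onsets are limited to one consonant).
Epenthesis after each stranded consonant: /j/ → /je/, /ɹ/ → /ɹe/, /ŋ/ → /ŋe/, /f/ → /fe/.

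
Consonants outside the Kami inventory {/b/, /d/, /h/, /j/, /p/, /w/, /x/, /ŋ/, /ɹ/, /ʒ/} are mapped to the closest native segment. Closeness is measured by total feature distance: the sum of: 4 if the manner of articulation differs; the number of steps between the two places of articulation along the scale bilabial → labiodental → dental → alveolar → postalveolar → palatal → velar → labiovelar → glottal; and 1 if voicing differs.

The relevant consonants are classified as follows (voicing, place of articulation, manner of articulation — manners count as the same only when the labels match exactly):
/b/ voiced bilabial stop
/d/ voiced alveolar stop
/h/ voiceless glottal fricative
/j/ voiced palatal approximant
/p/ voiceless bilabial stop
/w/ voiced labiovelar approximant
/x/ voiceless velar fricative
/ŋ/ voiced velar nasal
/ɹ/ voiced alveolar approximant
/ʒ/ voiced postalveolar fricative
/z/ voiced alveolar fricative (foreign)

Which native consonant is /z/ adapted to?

ʒ

/ʒ/ is closest: same manner (fricative), place distance 1 (alveolar→postalveolar), same voicing; total 1. Next closest is /d/ at distance 4.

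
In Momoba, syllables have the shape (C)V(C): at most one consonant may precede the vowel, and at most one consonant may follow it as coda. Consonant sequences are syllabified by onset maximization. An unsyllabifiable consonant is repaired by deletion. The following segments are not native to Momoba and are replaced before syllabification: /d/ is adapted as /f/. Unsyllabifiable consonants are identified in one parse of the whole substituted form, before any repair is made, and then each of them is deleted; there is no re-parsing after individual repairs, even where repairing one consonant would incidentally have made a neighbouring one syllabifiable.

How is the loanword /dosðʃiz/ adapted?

Substitution: /d/ → /f/, giving /fosðʃiz/.
The consonants /ð/ cannot be parsed into a legal (C)V(C) syllable (at most one coda consonant is licensed; onsets are limited to one consonant).
Deletion applies to /ð/.

fosʃiz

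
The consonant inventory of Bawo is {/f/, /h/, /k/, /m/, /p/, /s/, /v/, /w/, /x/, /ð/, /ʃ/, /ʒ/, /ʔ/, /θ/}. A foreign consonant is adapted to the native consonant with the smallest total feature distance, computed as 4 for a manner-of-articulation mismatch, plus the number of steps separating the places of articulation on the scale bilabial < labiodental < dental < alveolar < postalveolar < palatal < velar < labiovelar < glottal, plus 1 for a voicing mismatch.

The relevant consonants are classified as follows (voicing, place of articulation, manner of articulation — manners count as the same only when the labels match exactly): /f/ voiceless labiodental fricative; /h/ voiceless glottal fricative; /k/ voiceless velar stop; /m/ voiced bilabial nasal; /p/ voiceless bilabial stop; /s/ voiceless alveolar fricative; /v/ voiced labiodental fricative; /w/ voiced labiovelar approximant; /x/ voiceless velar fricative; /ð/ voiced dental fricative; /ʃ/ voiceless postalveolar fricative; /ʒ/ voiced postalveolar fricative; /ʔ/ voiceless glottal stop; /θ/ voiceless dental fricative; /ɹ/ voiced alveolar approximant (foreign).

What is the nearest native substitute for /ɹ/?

w

/w/ is closest: same manner (approximant), place distance 4 (alveolar→labiovelar), same voicing; total 4. Next closest is /s/ at distance 5.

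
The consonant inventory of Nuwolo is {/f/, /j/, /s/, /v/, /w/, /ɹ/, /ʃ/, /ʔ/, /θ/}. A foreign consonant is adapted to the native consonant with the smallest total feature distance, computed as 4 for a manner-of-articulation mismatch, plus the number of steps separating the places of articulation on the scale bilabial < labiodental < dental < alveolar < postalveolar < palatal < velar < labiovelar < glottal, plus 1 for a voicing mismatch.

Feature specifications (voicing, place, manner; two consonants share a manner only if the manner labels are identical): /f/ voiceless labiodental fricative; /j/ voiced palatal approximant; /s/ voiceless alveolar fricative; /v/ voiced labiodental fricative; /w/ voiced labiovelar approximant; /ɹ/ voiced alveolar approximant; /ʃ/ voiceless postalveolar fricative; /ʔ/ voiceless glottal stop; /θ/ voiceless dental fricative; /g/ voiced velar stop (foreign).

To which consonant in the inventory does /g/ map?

/ʔ/ is closest: same manner (stop), place distance 2 (velar→glottal), voicing differs (+1); total 3. Next closest is /j/ at distance 5.

ʔ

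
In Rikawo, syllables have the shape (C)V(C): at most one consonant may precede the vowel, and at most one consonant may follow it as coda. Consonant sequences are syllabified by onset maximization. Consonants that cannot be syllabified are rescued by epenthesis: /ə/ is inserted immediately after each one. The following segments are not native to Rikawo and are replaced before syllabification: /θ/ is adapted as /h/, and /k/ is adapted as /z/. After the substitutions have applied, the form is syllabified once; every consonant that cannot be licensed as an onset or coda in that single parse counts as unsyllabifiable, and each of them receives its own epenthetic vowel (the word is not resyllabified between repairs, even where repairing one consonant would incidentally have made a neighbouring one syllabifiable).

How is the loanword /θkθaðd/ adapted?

Substitution: /θ/ → /h/, /k/ → /z/, giving /hzhaðd/.
Under (C)V(C), the unsyllabifiable consonants are /h/, /z/, /d/ (at most one coda consonant is licensed; onsets are limited to one consonant).
Inserting the epenthetic vowel yields /h/ → /hə/, /z/ → /zə/, /d/ → /də/.

həzəhaðdə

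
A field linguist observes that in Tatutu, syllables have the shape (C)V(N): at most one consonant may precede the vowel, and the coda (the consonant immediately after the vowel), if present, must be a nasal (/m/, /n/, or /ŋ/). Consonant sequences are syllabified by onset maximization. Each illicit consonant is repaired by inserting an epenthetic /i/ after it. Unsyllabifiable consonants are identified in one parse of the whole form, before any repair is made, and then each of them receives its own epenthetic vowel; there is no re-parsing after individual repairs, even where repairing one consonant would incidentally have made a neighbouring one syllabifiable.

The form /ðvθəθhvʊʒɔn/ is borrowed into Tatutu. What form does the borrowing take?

ðiviθəθihivʊʒɔn

The consonants /ð/, /v/, /θ/, /h/ cannot be parsed into a legal (C)V(N) syllable (only a nasal (/m/, /n/, or /ŋ/) is licensed in coda position; onsets are limited to one consonant).
Each unlicensed consonant becomes the onset of a new syllable: /ð/ → /ði/, /v/ → /vi/, /θ/ → /θi/, /h/ → /hi/.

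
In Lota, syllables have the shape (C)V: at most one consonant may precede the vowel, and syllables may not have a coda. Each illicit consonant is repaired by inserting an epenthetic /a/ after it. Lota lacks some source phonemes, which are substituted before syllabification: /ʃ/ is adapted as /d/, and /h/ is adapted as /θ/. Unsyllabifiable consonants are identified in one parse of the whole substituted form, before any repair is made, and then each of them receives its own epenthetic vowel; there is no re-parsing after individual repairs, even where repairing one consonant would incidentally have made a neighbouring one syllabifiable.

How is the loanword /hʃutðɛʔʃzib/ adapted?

θadutaðɛʔadaziba

Substitution: /h/ → /θ/, /ʃ/ → /d/, giving /θdutðɛʔdzib/.
Syllabifying with onset maximization leaves /θ/, /t/, /ʔ/, /d/, /b/ stranded (no codas are permitted; onsets are limited to one consonant).
Each unlicensed consonant becomes the onset of a new syllable: /θ/ → /θa/, /t/ → /ta/, /ʔ/ → /ʔa/, /d/ → /da/, /b/ → /ba/.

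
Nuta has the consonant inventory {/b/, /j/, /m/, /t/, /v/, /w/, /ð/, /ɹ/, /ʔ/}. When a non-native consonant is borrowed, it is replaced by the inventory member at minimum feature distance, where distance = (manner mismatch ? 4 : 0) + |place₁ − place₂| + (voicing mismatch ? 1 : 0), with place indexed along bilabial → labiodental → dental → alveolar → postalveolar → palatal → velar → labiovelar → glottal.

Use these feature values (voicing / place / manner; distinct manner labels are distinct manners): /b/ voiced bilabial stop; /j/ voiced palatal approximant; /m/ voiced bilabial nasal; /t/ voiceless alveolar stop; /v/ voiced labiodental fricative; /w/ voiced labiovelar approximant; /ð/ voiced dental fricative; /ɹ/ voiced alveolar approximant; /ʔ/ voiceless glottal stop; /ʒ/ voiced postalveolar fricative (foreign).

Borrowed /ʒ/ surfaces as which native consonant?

/ð/ is closest: same manner (fricative), place distance 2 (postalveolar→dental), same voicing; total 2. Next closest is /v/ at distance 3.

ð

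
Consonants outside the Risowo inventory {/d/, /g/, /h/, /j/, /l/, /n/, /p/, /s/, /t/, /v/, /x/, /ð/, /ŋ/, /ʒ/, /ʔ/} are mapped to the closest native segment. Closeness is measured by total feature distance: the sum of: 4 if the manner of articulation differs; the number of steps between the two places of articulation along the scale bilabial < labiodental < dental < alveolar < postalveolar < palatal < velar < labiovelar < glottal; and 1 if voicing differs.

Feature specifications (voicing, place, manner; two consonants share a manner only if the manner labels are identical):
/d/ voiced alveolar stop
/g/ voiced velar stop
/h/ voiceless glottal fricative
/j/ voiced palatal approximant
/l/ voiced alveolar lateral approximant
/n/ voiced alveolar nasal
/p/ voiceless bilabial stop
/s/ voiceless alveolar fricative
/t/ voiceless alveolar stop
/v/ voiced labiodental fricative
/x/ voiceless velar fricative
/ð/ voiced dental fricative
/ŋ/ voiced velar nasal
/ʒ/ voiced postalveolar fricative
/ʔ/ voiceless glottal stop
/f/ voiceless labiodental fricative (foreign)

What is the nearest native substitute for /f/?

v

/v/ is closest: same manner (fricative), place distance 0 (labiodental→labiodental), voicing differs (+1); total 1. Next closest is /s/ at distance 2.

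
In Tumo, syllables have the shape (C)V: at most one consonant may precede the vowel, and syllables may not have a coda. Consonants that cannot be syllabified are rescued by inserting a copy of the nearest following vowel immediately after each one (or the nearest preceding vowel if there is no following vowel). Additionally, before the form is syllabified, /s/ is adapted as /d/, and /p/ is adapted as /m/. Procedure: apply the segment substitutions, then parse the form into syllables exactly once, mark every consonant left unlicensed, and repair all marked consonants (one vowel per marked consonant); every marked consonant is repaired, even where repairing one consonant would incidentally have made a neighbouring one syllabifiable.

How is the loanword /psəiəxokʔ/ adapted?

Substitution: /p/ → /m/, /s/ → /d/, giving /mdəiəxokʔ/.
Syllabifying with onset maximization leaves /m/, /k/, /ʔ/ stranded (no codas are permitted; onsets are limited to one consonant).
Inserting the epenthetic vowel yields /m/ → /mə/, /k/ → /ko/, /ʔ/ → /ʔo/.

mədəiəxokoʔo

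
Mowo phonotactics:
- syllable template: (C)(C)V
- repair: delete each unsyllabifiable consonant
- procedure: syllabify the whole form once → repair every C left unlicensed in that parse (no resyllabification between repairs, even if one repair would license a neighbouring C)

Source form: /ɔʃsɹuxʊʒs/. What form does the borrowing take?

Syllabifying with onset maximization leaves /ʃ/, /ʒ/, /s/ stranded (no codas are permitted; onsets may contain at most 2 consonants).
Deleting the stranded consonants removes /ʃ/, /ʒ/, /s/.

ɔsɹuxʊ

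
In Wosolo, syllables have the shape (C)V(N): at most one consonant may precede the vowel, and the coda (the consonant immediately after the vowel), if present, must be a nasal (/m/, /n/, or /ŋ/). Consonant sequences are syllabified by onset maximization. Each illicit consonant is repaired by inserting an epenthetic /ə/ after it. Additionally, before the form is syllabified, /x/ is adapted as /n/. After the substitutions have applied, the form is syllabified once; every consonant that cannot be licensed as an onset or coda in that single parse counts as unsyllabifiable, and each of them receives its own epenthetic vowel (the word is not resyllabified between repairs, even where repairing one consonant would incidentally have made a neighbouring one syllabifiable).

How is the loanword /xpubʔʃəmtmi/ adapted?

Substitution: /x/ → /n/, giving /npubʔʃəmtmi/.
The consonants /n/, /b/, /ʔ/, /t/ cannot be parsed into a legal (C)V(N) syllable (only a nasal (/m/, /n/, or /ŋ/) is licensed in coda position; onsets are limited to one consonant).
Epenthesis after each stranded consonant: /n/ → /nə/, /b/ → /bə/, /ʔ/ → /ʔə/, /t/ → /tə/.

nəpubəʔəʃəmtəmi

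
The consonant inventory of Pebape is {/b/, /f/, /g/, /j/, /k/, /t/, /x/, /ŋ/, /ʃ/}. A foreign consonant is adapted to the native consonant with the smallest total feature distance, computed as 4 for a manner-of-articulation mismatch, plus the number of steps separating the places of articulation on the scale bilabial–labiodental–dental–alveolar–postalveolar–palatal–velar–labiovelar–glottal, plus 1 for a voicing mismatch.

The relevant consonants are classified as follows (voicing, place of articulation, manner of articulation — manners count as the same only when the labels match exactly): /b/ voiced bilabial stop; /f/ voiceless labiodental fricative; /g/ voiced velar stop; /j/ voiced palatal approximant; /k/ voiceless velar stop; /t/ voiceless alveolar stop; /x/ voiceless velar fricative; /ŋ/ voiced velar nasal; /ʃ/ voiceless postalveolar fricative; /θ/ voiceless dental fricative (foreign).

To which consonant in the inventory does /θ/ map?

f

/f/ is closest: same manner (fricative), place distance 1 (dental→labiodental), same voicing; total 1. Next closest is /ʃ/ at distance 2.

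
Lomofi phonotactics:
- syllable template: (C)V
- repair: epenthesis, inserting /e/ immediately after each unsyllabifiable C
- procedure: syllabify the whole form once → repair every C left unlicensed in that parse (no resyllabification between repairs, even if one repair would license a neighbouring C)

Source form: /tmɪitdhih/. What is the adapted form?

temɪitedehihe

The consonants /t/, /t/, /d/, /h/ cannot be parsed into a legal (C)V syllable (no codas are permitted; onsets are limited to one consonant).
Inserting the epenthetic vowel yields /t/ → /te/, /t/ → /te/, /d/ → /de/, /h/ → /he/.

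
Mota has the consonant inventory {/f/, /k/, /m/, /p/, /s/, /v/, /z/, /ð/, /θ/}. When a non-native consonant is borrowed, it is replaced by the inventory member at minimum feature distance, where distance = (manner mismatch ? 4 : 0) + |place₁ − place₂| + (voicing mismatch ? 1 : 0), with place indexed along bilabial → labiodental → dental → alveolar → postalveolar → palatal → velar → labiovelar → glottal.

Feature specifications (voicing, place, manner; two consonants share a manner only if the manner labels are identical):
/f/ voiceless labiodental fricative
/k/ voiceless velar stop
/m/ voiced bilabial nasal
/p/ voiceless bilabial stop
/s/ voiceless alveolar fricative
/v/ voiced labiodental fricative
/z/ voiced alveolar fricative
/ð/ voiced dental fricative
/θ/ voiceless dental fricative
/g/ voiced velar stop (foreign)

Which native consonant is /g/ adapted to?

k

/k/ is closest: same manner (stop), place distance 0 (velar→velar), voicing differs (+1); total 1. Next closest is /p/ at distance 7.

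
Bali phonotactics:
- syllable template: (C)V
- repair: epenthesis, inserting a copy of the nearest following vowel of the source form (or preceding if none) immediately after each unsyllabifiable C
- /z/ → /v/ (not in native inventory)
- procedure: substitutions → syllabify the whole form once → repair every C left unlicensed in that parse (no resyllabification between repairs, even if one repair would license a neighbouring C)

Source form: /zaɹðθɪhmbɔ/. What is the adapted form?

vaɹɪðɪθɪhɔmɔbɔ

Substitution: /z/ → /v/, giving /vaɹðθɪhmbɔ/.
The consonants /ɹ/, /ð/, /h/, /m/ cannot be parsed into a legal (C)V syllable (no codas are permitted; onsets are limited to one consonant).
Epenthesis after each stranded consonant: /ɹ/ → /ɹɪ/, /ð/ → /ðɪ/, /h/ → /hɔ/, /m/ → /mɔ/.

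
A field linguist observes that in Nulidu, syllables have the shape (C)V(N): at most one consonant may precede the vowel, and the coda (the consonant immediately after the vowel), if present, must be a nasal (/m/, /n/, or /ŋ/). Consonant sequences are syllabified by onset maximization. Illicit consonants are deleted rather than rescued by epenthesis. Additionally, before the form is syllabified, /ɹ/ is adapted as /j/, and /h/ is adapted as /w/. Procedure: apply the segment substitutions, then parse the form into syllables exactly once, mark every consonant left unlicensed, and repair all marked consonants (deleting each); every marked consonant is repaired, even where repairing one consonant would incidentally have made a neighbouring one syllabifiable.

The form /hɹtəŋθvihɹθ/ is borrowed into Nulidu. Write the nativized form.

Substitution: /h/ → /w/, /ɹ/ → /j/, giving /wjtəŋθviwjθ/.
The consonants /w/, /j/, /θ/, /w/, /j/, /θ/ cannot be parsed into a legal (C)V(N) syllable (only a nasal (/m/, /n/, or /ŋ/) is licensed in coda position; onsets are limited to one consonant).
Each unlicensed consonant is deleted: /w/, /j/, /θ/, /w/, /j/, /θ/.

təŋvi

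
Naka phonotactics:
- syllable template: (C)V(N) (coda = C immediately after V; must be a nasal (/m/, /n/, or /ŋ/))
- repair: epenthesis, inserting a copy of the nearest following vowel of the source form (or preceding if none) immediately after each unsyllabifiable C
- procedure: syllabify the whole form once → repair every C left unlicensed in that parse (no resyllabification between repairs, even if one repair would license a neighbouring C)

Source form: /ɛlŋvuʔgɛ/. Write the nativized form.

Under (C)V(N), the unsyllabifiable consonants are /l/, /ŋ/, /ʔ/ (only a nasal (/m/, /n/, or /ŋ/) is licensed in coda position; onsets are limited to one consonant).
Each unlicensed consonant becomes the onset of a new syllable: /l/ → /lu/, /ŋ/ → /ŋu/, /ʔ/ → /ʔɛ/.

ɛluŋuvuʔɛgɛ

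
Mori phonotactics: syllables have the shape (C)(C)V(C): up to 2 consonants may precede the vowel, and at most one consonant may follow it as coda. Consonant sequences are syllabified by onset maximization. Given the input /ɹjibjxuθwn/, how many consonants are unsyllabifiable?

2

Syllabifying with onset maximization leaves /w/, /n/ stranded (at most one coda consonant is licensed; onsets may contain at most 2 consonants).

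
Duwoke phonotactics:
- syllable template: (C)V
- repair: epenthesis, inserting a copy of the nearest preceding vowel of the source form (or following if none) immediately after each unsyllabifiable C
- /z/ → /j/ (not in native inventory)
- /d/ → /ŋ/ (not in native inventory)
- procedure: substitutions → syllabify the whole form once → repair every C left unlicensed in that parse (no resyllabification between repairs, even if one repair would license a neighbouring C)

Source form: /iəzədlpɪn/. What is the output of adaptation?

Substitution: /z/ → /j/, /d/ → /ŋ/, giving /iəjəŋlpɪn/.
Under (C)V, the unsyllabifiable consonants are /ŋ/, /l/, /n/ (no codas are permitted; onsets are limited to one consonant).
Epenthesis after each stranded consonant: /ŋ/ → /ŋə/, /l/ → /lə/, /n/ → /nɪ/.

iəjəŋələpɪnɪ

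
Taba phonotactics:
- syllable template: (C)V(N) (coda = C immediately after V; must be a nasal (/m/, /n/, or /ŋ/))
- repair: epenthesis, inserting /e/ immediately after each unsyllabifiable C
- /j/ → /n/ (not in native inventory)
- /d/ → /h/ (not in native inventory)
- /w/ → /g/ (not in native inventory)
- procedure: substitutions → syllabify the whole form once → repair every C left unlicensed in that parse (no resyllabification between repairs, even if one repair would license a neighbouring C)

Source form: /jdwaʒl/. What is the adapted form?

Substitution: /j/ → /n/, /d/ → /h/, /w/ → /g/, giving /nhgaʒl/.
The consonants /n/, /h/, /ʒ/, /l/ cannot be parsed into a legal (C)V(N) syllable (only a nasal (/m/, /n/, or /ŋ/) is licensed in coda position; onsets are limited to one consonant).
Each unlicensed consonant becomes the onset of a new syllable: /n/ → /ne/, /h/ → /he/, /ʒ/ → /ʒe/, /l/ → /le/.

nehegaʒele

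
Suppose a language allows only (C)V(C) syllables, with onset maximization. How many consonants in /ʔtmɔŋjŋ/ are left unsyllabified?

4

The consonants /ʔ/, /t/, /j/, /ŋ/ cannot be parsed into a legal (C)V(C) syllable (at most one coda consonant is licensed; onsets are limited to one consonant).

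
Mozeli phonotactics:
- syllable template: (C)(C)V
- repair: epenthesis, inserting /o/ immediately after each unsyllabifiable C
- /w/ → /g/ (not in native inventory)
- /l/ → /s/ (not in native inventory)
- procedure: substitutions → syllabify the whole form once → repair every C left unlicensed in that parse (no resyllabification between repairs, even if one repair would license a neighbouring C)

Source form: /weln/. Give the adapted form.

gesono

Substitution: /w/ → /g/, /l/ → /s/, giving /gesn/.
Syllabifying with onset maximization leaves /s/, /n/ stranded (no codas are permitted; onsets may contain at most 2 consonants).
Inserting the epenthetic vowel yields /s/ → /so/, /n/ → /no/.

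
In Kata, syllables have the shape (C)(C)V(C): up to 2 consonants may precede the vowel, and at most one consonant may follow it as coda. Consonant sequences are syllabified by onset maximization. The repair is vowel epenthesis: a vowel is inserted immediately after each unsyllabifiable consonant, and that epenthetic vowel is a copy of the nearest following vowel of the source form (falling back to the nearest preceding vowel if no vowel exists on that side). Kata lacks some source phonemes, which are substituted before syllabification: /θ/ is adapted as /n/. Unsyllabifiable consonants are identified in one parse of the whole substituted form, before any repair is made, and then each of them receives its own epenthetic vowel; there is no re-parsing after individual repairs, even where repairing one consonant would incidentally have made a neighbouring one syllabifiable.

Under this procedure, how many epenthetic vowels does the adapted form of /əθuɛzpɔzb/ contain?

1

After substitution the input is /ənuɛzpɔzb/.
The unsyllabifiable consonants are /b/; each receives one epenthetic vowel.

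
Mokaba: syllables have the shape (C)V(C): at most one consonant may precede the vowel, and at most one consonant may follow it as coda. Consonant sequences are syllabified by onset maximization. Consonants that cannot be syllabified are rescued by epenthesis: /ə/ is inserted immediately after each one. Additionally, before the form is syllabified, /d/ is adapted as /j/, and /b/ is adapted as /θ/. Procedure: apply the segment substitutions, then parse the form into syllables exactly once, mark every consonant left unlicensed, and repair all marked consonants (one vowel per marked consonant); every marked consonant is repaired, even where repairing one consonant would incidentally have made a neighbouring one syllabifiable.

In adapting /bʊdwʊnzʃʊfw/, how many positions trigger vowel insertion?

2

After substitution the input is /θʊjwʊnzʃʊfw/.
The unsyllabifiable consonants are /z/, /w/; each receives one epenthetic vowel.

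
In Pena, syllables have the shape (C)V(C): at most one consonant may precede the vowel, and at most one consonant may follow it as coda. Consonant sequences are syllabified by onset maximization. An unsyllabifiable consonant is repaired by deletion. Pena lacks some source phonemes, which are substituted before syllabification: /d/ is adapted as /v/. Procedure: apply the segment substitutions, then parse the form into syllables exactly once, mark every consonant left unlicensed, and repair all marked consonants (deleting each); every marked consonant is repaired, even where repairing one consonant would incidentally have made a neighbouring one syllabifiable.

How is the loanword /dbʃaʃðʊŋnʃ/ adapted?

ʃaʃðʊŋ

Substitution: /d/ → /v/, giving /vbʃaʃðʊŋnʃ/.
Syllabifying with onset maximization leaves /v/, /b/, /n/, /ʃ/ stranded (at most one coda consonant is licensed; onsets are limited to one consonant).
Deleting the stranded consonants removes /v/, /b/, /n/, /ʃ/.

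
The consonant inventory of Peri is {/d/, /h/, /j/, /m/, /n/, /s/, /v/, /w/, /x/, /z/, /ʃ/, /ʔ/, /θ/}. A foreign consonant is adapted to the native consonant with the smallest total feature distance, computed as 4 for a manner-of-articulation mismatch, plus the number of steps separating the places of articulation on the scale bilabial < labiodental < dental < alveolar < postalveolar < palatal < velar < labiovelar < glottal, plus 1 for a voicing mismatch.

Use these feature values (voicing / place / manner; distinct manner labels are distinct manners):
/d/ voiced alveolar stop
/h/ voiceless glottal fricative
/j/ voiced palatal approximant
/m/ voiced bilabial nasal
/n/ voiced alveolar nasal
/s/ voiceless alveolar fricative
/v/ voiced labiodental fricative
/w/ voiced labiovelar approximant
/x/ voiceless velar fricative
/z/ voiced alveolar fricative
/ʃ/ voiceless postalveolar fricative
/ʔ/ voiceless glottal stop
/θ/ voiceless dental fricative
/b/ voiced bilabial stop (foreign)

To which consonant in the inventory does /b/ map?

/d/ is closest: same manner (stop), place distance 3 (bilabial→alveolar), same voicing; total 3. Next closest is /m/ at distance 4.

d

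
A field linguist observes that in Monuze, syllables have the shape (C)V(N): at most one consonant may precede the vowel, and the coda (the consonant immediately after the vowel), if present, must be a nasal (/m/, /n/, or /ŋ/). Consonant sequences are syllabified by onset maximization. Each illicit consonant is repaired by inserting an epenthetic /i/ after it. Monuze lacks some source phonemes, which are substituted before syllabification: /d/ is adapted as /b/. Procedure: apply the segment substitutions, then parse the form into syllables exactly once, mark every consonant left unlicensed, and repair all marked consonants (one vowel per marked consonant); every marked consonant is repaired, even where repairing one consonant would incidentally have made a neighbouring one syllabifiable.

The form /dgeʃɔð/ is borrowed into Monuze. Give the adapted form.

bigeʃɔði

Substitution: /d/ → /b/, giving /bgeʃɔð/.
Syllabifying with onset maximization leaves /b/, /ð/ stranded (only a nasal (/m/, /n/, or /ŋ/) is licensed in coda position; onsets are limited to one consonant).
Epenthesis after each stranded consonant: /b/ → /bi/, /ð/ → /ði/.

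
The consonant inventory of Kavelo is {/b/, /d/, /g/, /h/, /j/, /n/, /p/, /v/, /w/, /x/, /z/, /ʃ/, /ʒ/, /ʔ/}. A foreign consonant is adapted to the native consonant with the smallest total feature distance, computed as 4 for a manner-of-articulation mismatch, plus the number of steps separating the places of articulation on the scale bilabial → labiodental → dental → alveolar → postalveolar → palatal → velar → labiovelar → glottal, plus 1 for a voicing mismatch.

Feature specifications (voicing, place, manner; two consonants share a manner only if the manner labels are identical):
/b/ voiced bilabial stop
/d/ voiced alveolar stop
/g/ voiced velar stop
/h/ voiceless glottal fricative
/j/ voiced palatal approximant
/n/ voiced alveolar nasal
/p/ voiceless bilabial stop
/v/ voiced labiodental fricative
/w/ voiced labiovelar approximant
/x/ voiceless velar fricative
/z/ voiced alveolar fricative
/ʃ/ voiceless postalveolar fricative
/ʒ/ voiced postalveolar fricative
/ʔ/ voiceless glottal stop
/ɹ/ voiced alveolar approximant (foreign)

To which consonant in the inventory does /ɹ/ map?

/j/ is closest: same manner (approximant), place distance 2 (alveolar→palatal), same voicing; total 2. Next closest is /d/ at distance 4.

j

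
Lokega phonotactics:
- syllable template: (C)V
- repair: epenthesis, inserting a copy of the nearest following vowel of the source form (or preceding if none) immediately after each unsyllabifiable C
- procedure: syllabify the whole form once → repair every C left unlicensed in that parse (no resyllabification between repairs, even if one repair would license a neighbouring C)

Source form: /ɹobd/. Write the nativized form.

The consonants /b/, /d/ cannot be parsed into a legal (C)V syllable (no codas are permitted; onsets are limited to one consonant).
Inserting the epenthetic vowel yields /b/ → /bo/, /d/ → /do/.

ɹobodo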